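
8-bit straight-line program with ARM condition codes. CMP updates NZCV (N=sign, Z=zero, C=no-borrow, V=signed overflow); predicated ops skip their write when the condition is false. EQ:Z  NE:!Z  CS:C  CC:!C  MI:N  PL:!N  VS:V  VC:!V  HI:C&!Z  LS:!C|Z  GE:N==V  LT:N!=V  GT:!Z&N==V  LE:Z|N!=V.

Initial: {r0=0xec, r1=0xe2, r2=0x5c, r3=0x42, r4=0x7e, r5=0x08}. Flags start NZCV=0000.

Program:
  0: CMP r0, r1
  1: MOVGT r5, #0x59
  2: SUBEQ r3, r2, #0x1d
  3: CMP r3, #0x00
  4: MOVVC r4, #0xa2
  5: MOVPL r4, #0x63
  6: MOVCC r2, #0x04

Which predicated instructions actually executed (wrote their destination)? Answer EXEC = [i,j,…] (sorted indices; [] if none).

0: ✓ CMP  NZCV=0010
1: ✓ MOVGT  r5←0x59
2: · SUBEQ
3: ✓ CMP  NZCV=0010
4: ✓ MOVVC  r4←0xa2
5: ✓ MOVPL  r4←0x63
6: · MOVCC

EXEC = [1,4,5]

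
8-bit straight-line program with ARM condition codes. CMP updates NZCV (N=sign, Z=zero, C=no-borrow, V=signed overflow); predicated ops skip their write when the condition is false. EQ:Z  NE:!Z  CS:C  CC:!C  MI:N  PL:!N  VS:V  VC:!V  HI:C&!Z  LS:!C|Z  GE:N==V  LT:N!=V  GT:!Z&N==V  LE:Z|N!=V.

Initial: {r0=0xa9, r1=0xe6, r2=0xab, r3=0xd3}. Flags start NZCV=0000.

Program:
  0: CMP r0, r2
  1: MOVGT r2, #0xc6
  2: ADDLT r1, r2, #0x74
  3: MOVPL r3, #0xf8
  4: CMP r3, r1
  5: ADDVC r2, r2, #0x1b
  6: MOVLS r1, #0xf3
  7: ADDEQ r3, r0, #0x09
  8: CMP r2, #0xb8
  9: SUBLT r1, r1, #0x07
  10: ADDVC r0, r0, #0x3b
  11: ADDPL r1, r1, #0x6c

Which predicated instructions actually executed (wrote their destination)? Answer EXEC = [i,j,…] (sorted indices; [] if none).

0: ✓ CMP  NZCV=1000
1: · MOVGT
2: ✓ ADDLT  r1←0x1f
3: · MOVPL
4: ✓ CMP  NZCV=1010
5: ✓ ADDVC  r2←0xc6
6: · MOVLS
7: · ADDEQ
8: ✓ CMP  NZCV=0010
9: · SUBLT
10: ✓ ADDVC  r0←0xe4
11: ✓ ADDPL  r1←0x8b

EXEC = [2,5,10,11]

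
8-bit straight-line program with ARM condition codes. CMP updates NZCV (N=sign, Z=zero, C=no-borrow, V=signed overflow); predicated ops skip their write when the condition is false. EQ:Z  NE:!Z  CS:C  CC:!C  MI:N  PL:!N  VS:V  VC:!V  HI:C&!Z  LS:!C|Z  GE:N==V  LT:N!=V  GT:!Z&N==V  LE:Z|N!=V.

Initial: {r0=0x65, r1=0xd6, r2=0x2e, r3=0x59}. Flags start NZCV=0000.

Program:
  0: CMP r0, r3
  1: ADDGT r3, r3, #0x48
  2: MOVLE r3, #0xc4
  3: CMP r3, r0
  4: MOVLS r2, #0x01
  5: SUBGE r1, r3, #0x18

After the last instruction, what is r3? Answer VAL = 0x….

VAL = 0xa1

0: ✓ CMP  NZCV=0010
1: ✓ ADDGT  r3←0xa1
2: · MOVLE
3: ✓ CMP  NZCV=0011
4: · MOVLS
5: · SUBGE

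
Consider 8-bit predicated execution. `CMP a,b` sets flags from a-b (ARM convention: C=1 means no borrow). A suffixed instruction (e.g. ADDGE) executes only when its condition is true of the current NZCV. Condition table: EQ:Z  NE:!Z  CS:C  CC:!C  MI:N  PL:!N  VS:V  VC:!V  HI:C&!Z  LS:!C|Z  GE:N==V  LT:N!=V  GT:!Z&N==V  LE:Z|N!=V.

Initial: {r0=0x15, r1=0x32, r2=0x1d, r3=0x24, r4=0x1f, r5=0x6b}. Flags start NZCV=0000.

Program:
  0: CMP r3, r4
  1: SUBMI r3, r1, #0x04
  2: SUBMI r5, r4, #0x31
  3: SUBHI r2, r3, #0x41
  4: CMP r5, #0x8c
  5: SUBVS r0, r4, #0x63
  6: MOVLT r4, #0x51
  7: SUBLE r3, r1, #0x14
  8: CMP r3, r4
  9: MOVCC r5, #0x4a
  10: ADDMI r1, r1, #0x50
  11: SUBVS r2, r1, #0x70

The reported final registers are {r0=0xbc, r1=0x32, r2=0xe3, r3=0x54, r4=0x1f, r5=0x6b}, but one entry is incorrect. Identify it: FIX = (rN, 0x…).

FIX = (r3, 0x24)

0: ✓ CMP  NZCV=0010
1: · SUBMI
2: · SUBMI
3: ✓ SUBHI  r2←0xe3
4: ✓ CMP  NZCV=1001
5: ✓ SUBVS  r0←0xbc
6: · MOVLT
7: · SUBLE
8: ✓ CMP  NZCV=0010
9: · MOVCC
10: · ADDMI
11: · SUBVS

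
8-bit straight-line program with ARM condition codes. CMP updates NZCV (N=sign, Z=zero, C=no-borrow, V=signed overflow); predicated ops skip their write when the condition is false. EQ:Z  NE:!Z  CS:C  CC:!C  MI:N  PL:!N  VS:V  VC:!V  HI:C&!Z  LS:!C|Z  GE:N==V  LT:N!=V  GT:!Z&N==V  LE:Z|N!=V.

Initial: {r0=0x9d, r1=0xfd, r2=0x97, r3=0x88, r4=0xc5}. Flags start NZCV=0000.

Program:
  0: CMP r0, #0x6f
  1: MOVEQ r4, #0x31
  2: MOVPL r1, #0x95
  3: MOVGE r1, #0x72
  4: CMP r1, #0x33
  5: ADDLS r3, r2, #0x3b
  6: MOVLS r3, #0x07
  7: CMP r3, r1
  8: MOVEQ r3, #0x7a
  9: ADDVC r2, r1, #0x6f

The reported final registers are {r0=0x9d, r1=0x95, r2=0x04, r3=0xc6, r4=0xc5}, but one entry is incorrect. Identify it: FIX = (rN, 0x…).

[0] flags=0011 → (cmp)
[1] flags=0011 EQ?F → skip
[2] flags=0011 PL?T → r1=0x95
[3] flags=0011 GE?F → skip
[4] flags=0011 → (cmp)
[5] flags=0011 LS?F → skip
[6] flags=0011 LS?F → skip
[7] flags=1000 → (cmp)
[8] flags=1000 EQ?F → skip
[9] flags=1000 VC?T → r2=0x04

FIX = (r3, 0x88)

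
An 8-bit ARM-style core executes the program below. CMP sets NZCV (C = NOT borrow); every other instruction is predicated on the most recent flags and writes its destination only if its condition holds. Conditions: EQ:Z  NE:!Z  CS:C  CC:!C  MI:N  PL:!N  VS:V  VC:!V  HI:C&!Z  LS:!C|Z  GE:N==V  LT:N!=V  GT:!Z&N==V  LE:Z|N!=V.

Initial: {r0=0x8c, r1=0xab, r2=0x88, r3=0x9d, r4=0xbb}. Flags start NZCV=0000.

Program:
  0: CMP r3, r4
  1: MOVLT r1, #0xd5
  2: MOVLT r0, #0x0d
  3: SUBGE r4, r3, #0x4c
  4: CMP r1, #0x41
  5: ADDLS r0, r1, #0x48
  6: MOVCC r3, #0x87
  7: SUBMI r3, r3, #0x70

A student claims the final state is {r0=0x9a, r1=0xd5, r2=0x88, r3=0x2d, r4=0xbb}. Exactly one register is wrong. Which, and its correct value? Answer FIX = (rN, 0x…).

FIX = (r0, 0x0d)

[0] flags=1000 → (cmp)
[1] flags=1000 LT?T → r1=0xd5
[2] flags=1000 LT?T → r0=0x0d
[3] flags=1000 GE?F → skip
[4] flags=1010 → (cmp)
[5] flags=1010 LS?F → skip
[6] flags=1010 CC?F → skip
[7] flags=1010 MI?T → r3=0x2d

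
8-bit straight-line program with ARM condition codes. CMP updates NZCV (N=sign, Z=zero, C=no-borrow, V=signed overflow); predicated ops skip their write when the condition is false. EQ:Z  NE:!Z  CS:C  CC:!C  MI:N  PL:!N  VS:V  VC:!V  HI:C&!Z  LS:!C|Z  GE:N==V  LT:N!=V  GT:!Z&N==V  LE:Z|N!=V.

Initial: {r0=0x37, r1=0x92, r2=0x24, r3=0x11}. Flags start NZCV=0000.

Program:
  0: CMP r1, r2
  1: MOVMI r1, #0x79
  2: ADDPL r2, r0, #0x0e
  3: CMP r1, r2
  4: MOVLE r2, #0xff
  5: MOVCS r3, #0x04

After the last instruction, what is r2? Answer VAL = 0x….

0: ✓ CMP  NZCV=0011
1: · MOVMI
2: ✓ ADDPL  r2←0x45
3: ✓ CMP  NZCV=0011
4: ✓ MOVLE  r2←0xff
5: ✓ MOVCS  r3←0x04

VAL = 0xff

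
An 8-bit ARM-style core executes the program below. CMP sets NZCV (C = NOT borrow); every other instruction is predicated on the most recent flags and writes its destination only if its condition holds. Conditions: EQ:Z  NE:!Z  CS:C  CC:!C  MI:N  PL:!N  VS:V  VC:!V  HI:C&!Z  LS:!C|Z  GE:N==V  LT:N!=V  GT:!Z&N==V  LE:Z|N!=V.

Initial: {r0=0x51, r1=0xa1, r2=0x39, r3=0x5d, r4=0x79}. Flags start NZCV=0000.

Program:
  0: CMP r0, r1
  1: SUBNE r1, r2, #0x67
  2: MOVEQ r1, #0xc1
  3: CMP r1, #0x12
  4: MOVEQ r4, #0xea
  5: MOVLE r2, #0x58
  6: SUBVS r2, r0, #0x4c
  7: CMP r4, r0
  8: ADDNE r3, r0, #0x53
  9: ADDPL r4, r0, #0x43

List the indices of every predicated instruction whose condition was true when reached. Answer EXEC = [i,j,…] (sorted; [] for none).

EXEC = [1,5,8,9]

[0] flags=1001 → (cmp)
[1] flags=1001 NE?T → r1=0xd2
[2] flags=1001 EQ?F → skip
[3] flags=1010 → (cmp)
[4] flags=1010 EQ?F → skip
[5] flags=1010 LE?T → r2=0x58
[6] flags=1010 VS?F → skip
[7] flags=0010 → (cmp)
[8] flags=0010 NE?T → r3=0xa4
[9] flags=0010 PL?T → r4=0x94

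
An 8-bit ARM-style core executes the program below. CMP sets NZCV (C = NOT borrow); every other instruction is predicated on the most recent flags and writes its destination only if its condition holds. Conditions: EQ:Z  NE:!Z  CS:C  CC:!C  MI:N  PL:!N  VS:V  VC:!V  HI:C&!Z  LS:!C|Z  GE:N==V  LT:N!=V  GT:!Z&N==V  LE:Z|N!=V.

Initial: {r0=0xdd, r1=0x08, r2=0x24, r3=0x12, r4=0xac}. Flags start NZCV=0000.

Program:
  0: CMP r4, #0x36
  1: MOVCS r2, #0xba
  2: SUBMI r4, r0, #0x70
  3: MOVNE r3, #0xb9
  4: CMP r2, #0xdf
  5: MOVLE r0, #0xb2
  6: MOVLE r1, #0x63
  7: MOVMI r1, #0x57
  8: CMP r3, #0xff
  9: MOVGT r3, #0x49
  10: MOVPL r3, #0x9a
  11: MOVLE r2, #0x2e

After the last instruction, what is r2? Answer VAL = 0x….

VAL = 0x2e

0: ✓ CMP  NZCV=0011
1: ✓ MOVCS  r2←0xba
2: · SUBMI
3: ✓ MOVNE  r3←0xb9
4: ✓ CMP  NZCV=1000
5: ✓ MOVLE  r0←0xb2
6: ✓ MOVLE  r1←0x63
7: ✓ MOVMI  r1←0x57
8: ✓ CMP  NZCV=1000
9: · MOVGT
10: · MOVPL
11: ✓ MOVLE  r2←0x2e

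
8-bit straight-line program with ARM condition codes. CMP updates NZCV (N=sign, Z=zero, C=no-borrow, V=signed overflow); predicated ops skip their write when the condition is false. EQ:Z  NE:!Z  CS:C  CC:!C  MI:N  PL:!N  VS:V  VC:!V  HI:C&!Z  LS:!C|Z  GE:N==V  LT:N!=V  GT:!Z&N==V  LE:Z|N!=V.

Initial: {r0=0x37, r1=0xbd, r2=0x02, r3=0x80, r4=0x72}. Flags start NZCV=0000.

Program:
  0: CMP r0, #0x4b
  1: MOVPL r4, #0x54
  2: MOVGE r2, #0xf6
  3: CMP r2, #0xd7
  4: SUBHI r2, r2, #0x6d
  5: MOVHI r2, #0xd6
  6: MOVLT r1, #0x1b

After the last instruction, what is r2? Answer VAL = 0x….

VAL = 0x02

[0] flags=1000 → (cmp)
[1] flags=1000 PL?F → skip
[2] flags=1000 GE?F → skip
[3] flags=0000 → (cmp)
[4] flags=0000 HI?F → skip
[5] flags=0000 HI?F → skip
[6] flags=0000 LT?F → skip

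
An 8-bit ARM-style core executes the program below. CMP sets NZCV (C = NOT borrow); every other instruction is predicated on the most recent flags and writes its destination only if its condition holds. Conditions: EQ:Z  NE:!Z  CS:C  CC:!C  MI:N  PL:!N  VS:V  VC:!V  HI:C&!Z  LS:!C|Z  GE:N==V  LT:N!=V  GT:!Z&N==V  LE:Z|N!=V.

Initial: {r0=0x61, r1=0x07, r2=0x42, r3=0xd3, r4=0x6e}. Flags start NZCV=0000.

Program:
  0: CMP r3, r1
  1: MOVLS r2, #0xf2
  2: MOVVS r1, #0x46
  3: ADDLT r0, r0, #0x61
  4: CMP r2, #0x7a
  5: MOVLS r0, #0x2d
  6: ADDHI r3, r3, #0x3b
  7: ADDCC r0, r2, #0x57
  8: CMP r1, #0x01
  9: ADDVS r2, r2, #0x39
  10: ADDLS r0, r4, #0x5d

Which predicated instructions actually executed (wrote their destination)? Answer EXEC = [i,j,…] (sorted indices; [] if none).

EXEC = [3,5,7]

[0] flags=1010 → (cmp)
[1] flags=1010 LS?F → skip
[2] flags=1010 VS?F → skip
[3] flags=1010 LT?T → r0=0xc2
[4] flags=1000 → (cmp)
[5] flags=1000 LS?T → r0=0x2d
[6] flags=1000 HI?F → skip
[7] flags=1000 CC?T → r0=0x99
[8] flags=0010 → (cmp)
[9] flags=0010 VS?F → skip
[10] flags=0010 LS?F → skip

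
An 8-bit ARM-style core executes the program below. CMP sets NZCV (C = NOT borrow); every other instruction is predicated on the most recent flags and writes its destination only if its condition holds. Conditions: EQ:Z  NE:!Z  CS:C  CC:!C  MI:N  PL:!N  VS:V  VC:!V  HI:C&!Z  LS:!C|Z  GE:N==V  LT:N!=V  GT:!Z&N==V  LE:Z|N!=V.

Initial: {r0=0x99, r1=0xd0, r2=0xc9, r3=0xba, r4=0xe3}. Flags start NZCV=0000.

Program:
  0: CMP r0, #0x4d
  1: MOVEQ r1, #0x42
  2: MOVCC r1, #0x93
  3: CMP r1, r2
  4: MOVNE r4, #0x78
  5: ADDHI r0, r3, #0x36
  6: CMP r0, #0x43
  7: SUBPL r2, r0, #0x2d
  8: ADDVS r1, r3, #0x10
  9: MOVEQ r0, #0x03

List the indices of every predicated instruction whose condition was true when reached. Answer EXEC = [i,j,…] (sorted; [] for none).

EXEC = [4,5]

[0] flags=0011 → (cmp)
[1] flags=0011 EQ?F → skip
[2] flags=0011 CC?F → skip
[3] flags=0010 → (cmp)
[4] flags=0010 NE?T → r4=0x78
[5] flags=0010 HI?T → r0=0xf0
[6] flags=1010 → (cmp)
[7] flags=1010 PL?F → skip
[8] flags=1010 VS?F → skip
[9] flags=1010 EQ?F → skip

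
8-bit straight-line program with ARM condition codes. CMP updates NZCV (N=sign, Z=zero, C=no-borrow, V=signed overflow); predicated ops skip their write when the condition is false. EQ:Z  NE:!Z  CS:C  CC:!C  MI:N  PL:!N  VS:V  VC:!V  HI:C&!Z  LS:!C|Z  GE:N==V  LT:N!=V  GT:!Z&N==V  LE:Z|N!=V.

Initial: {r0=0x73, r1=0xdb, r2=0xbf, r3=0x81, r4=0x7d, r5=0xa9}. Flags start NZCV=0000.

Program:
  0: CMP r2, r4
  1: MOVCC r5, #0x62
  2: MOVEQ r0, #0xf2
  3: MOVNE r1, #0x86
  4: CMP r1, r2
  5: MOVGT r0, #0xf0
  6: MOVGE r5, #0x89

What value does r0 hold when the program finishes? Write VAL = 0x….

0: ✓ CMP  NZCV=0011
1: · MOVCC
2: · MOVEQ
3: ✓ MOVNE  r1←0x86
4: ✓ CMP  NZCV=1000
5: · MOVGT
6: · MOVGE

VAL = 0x73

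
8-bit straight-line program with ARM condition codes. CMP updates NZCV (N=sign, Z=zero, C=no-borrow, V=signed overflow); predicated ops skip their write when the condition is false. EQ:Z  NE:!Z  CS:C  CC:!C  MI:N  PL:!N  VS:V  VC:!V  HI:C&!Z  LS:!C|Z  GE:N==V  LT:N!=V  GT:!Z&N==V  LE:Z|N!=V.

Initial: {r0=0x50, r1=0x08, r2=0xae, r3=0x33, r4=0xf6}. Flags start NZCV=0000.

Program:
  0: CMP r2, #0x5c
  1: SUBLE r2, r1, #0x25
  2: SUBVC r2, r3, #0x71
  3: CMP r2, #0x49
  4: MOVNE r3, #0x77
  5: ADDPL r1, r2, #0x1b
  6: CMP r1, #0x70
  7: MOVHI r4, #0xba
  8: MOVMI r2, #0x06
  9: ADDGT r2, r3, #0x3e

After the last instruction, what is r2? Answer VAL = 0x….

VAL = 0x06

[0] flags=0011 → (cmp)
[1] flags=0011 LE?T → r2=0xe3
[2] flags=0011 VC?F → skip
[3] flags=1010 → (cmp)
[4] flags=1010 NE?T → r3=0x77
[5] flags=1010 PL?F → skip
[6] flags=1000 → (cmp)
[7] flags=1000 HI?F → skip
[8] flags=1000 MI?T → r2=0x06
[9] flags=1000 GT?F → skip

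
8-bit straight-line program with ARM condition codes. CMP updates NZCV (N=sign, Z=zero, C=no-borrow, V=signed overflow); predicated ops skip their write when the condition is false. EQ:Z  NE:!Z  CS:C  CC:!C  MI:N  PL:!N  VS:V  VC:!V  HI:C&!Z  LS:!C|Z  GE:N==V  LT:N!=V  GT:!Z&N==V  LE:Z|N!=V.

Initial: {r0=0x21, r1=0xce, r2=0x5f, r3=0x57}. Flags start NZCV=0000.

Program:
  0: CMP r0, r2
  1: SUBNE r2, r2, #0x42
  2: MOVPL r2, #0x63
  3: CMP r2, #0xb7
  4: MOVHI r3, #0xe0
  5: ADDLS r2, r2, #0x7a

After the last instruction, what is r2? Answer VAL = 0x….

[0] flags=1000 → (cmp)
[1] flags=1000 NE?T → r2=0x1d
[2] flags=1000 PL?F → skip
[3] flags=0000 → (cmp)
[4] flags=0000 HI?F → skip
[5] flags=0000 LS?T → r2=0x97

VAL = 0x97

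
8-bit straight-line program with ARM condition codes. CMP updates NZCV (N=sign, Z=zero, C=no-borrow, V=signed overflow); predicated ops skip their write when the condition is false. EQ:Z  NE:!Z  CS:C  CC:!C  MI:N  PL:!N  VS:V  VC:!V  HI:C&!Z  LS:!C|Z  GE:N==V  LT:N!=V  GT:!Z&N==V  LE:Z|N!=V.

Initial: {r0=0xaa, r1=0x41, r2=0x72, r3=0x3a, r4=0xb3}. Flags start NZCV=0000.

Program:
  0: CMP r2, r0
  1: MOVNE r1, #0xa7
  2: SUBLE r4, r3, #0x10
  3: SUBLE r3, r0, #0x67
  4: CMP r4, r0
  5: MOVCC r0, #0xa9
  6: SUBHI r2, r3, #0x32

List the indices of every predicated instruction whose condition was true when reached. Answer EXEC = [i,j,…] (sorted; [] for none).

[0] flags=1001 → (cmp)
[1] flags=1001 NE?T → r1=0xa7
[2] flags=1001 LE?F → skip
[3] flags=1001 LE?F → skip
[4] flags=0010 → (cmp)
[5] flags=0010 CC?F → skip
[6] flags=0010 HI?T → r2=0x08

EXEC = [1,6]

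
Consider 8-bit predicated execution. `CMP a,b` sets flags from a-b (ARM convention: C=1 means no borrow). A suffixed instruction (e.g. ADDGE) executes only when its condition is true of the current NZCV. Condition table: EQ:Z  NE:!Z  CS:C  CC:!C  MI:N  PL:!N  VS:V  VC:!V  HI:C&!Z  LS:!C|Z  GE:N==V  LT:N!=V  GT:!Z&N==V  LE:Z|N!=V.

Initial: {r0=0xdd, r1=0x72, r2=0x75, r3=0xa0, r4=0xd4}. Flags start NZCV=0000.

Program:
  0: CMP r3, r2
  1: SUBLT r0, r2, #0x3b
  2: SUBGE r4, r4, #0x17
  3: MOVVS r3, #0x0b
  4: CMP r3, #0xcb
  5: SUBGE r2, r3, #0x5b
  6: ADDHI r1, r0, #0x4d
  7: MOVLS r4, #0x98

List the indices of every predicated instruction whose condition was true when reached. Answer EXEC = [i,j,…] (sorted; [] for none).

EXEC = [1,3,5,7]

[0] flags=0011 → (cmp)
[1] flags=0011 LT?T → r0=0x3a
[2] flags=0011 GE?F → skip
[3] flags=0011 VS?T → r3=0x0b
[4] flags=0000 → (cmp)
[5] flags=0000 GE?T → r2=0xb0
[6] flags=0000 HI?F → skip
[7] flags=0000 LS?T → r4=0x98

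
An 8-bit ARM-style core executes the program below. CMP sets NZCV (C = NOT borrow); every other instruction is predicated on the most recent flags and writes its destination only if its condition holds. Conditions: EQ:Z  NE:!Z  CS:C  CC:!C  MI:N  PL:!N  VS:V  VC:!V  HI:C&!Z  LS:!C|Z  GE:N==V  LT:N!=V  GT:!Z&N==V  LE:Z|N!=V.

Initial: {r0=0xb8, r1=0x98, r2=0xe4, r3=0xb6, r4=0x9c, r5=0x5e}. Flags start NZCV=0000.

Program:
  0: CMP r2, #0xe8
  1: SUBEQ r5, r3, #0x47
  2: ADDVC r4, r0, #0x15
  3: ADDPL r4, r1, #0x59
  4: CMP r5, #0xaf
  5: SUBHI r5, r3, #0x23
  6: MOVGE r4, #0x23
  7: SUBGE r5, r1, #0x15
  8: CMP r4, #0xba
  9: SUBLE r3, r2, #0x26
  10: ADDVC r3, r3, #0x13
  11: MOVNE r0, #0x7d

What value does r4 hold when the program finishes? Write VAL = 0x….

VAL = 0x23

0: ✓ CMP  NZCV=1000
1: · SUBEQ
2: ✓ ADDVC  r4←0xcd
3: · ADDPL
4: ✓ CMP  NZCV=1001
5: · SUBHI
6: ✓ MOVGE  r4←0x23
7: ✓ SUBGE  r5←0x83
8: ✓ CMP  NZCV=0000
9: · SUBLE
10: ✓ ADDVC  r3←0xc9
11: ✓ MOVNE  r0←0x7d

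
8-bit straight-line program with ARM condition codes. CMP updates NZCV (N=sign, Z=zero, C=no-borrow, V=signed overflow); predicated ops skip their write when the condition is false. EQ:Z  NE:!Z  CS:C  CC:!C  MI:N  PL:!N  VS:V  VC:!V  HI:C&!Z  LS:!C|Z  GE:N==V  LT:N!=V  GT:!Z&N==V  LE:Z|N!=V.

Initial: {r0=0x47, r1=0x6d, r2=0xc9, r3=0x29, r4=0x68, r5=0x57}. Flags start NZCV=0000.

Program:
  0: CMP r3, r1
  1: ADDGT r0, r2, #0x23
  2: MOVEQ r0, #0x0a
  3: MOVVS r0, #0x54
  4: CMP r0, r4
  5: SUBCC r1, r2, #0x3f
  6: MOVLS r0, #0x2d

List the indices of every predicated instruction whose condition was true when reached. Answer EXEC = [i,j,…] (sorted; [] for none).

EXEC = [5,6]

0: ✓ CMP  NZCV=1000
1: · ADDGT
2: · MOVEQ
3: · MOVVS
4: ✓ CMP  NZCV=1000
5: ✓ SUBCC  r1←0x8a
6: ✓ MOVLS  r0←0x2d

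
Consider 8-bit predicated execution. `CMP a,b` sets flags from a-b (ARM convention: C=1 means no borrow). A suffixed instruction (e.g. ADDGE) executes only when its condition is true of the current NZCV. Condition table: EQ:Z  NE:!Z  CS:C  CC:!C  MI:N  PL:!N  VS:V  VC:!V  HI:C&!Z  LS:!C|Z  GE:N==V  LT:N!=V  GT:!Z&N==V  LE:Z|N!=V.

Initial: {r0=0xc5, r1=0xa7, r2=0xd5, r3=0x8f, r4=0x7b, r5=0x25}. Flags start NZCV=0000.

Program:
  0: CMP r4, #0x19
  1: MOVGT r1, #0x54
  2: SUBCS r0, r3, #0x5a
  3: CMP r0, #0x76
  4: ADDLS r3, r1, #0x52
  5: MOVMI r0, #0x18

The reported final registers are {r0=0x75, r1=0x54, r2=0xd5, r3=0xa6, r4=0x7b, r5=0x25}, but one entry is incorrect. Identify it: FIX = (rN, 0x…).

0: ✓ CMP  NZCV=0010
1: ✓ MOVGT  r1←0x54
2: ✓ SUBCS  r0←0x35
3: ✓ CMP  NZCV=1000
4: ✓ ADDLS  r3←0xa6
5: ✓ MOVMI  r0←0x18

FIX = (r0, 0x18)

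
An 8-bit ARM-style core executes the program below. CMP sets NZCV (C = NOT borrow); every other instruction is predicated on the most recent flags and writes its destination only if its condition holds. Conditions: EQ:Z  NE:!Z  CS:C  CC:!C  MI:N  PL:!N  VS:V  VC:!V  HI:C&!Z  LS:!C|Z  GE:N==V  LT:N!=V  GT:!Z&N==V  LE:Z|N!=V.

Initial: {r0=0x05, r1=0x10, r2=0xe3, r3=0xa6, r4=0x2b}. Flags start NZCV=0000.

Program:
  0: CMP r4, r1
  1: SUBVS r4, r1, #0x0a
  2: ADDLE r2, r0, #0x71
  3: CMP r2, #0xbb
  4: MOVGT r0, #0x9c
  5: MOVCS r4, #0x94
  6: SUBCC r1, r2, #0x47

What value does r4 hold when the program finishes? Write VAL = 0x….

VAL = 0x94

[0] flags=0010 → (cmp)
[1] flags=0010 VS?F → skip
[2] flags=0010 LE?F → skip
[3] flags=0010 → (cmp)
[4] flags=0010 GT?T → r0=0x9c
[5] flags=0010 CS?T → r4=0x94
[6] flags=0010 CC?F → skip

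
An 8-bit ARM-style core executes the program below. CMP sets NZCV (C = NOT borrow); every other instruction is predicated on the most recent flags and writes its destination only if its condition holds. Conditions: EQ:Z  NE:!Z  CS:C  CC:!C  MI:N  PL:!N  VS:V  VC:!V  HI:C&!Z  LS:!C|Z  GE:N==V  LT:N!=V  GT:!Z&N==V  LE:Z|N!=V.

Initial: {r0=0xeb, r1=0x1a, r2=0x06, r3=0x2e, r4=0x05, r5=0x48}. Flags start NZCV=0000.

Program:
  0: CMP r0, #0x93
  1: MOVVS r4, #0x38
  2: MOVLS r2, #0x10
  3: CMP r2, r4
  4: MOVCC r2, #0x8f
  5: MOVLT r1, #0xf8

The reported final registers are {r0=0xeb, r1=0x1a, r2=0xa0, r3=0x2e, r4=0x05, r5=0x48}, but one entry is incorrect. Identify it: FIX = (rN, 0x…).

FIX = (r2, 0x06)

0: ✓ CMP  NZCV=0010
1: · MOVVS
2: · MOVLS
3: ✓ CMP  NZCV=0010
4: · MOVCC
5: · MOVLT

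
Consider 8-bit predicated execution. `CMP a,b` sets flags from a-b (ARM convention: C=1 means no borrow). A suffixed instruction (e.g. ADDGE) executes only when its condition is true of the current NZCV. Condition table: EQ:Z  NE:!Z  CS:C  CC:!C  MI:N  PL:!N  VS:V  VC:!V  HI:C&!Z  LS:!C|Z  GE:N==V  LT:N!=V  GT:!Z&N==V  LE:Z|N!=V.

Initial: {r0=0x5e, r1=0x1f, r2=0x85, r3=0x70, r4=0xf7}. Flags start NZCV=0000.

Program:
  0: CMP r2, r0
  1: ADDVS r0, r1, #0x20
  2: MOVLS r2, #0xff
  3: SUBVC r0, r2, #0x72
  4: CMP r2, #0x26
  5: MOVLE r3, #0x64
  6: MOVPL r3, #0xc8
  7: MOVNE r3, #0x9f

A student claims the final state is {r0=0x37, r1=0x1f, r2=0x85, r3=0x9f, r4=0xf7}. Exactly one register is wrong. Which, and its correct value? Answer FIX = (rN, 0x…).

[0] flags=0011 → (cmp)
[1] flags=0011 VS?T → r0=0x3f
[2] flags=0011 LS?F → skip
[3] flags=0011 VC?F → skip
[4] flags=0011 → (cmp)
[5] flags=0011 LE?T → r3=0x64
[6] flags=0011 PL?T → r3=0xc8
[7] flags=0011 NE?T → r3=0x9f

FIX = (r0, 0x3f)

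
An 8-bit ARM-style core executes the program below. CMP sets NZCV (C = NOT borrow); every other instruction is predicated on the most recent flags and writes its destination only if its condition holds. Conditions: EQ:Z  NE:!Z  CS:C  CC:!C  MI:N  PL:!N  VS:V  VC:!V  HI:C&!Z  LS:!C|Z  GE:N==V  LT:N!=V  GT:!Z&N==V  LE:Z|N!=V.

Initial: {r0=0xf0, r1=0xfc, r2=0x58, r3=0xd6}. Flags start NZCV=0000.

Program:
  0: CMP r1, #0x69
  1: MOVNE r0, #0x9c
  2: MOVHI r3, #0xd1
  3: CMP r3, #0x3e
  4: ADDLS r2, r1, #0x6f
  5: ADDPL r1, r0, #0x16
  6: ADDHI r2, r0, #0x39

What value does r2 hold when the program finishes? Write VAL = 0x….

VAL = 0xd5

0: ✓ CMP  NZCV=1010
1: ✓ MOVNE  r0←0x9c
2: ✓ MOVHI  r3←0xd1
3: ✓ CMP  NZCV=1010
4: · ADDLS
5: · ADDPL
6: ✓ ADDHI  r2←0xd5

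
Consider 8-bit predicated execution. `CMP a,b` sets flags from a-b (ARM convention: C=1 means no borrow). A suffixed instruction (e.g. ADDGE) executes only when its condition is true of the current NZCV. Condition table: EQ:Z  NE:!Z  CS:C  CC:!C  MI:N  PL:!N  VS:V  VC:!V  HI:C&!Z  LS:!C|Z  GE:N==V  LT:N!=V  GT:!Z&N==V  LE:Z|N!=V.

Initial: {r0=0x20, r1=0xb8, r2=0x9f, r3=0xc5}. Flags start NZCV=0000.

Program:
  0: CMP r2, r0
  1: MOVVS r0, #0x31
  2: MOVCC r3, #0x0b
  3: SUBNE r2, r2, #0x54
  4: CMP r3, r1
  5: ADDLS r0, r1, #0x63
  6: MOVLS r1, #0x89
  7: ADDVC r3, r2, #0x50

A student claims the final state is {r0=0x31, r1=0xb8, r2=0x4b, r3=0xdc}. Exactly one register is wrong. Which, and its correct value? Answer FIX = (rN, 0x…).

FIX = (r3, 0x9b)

[0] flags=0011 → (cmp)
[1] flags=0011 VS?T → r0=0x31
[2] flags=0011 CC?F → skip
[3] flags=0011 NE?T → r2=0x4b
[4] flags=0010 → (cmp)
[5] flags=0010 LS?F → skip
[6] flags=0010 LS?F → skip
[7] flags=0010 VC?T → r3=0x9b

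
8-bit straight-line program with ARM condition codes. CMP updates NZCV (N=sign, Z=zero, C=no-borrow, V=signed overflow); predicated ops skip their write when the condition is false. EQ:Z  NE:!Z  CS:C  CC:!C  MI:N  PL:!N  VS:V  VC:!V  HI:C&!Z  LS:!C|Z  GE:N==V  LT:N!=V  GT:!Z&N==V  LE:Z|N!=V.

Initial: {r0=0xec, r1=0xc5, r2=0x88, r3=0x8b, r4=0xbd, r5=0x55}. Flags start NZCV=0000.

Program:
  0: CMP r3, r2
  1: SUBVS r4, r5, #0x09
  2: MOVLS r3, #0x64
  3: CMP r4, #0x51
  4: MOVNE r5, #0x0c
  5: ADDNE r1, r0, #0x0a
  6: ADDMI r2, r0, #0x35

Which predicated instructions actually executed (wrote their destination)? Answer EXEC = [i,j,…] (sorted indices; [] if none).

EXEC = [4,5]

0: ✓ CMP  NZCV=0010
1: · SUBVS
2: · MOVLS
3: ✓ CMP  NZCV=0011
4: ✓ MOVNE  r5←0x0c
5: ✓ ADDNE  r1←0xf6
6: · ADDMI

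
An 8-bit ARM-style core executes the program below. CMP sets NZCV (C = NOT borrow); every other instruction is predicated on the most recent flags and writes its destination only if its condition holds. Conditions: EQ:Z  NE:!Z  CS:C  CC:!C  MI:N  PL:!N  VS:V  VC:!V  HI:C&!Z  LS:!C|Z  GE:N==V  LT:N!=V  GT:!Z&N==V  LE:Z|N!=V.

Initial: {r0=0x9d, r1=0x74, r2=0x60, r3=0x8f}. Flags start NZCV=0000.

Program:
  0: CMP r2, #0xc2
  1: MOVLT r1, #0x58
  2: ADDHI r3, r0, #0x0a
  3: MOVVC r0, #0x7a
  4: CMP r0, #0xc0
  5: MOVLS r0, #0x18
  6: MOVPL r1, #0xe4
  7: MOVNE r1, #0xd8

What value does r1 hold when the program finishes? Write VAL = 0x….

[0] flags=1001 → (cmp)
[1] flags=1001 LT?F → skip
[2] flags=1001 HI?F → skip
[3] flags=1001 VC?F → skip
[4] flags=1000 → (cmp)
[5] flags=1000 LS?T → r0=0x18
[6] flags=1000 PL?F → skip
[7] flags=1000 NE?T → r1=0xd8

VAL = 0xd8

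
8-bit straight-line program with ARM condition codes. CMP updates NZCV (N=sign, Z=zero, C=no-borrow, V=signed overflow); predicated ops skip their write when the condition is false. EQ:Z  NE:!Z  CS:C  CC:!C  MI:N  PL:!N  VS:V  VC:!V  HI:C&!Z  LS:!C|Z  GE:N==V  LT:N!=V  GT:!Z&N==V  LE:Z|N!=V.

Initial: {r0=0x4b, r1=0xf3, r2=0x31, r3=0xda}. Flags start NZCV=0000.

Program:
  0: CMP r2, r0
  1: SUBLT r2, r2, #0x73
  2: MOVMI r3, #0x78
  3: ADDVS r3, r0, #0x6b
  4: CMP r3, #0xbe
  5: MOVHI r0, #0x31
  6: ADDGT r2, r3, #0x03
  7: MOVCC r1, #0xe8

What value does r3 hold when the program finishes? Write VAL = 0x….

[0] flags=1000 → (cmp)
[1] flags=1000 LT?T → r2=0xbe
[2] flags=1000 MI?T → r3=0x78
[3] flags=1000 VS?F → skip
[4] flags=1001 → (cmp)
[5] flags=1001 HI?F → skip
[6] flags=1001 GT?T → r2=0x7b
[7] flags=1001 CC?T → r1=0xe8

VAL = 0x78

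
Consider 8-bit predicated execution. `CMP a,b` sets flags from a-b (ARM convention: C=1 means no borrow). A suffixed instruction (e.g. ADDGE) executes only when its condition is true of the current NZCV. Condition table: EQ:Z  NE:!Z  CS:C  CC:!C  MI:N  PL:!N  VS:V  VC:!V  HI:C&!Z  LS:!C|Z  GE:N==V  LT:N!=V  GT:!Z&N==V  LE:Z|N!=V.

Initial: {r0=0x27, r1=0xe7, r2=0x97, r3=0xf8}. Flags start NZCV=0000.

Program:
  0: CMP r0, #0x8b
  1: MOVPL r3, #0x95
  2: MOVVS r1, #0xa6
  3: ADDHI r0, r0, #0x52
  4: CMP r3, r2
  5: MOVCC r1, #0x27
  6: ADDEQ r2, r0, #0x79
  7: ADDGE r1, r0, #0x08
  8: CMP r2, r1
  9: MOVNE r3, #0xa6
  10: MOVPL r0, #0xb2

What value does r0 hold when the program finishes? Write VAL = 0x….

[0] flags=1001 → (cmp)
[1] flags=1001 PL?F → skip
[2] flags=1001 VS?T → r1=0xa6
[3] flags=1001 HI?F → skip
[4] flags=0010 → (cmp)
[5] flags=0010 CC?F → skip
[6] flags=0010 EQ?F → skip
[7] flags=0010 GE?T → r1=0x2f
[8] flags=0011 → (cmp)
[9] flags=0011 NE?T → r3=0xa6
[10] flags=0011 PL?T → r0=0xb2

VAL = 0xb2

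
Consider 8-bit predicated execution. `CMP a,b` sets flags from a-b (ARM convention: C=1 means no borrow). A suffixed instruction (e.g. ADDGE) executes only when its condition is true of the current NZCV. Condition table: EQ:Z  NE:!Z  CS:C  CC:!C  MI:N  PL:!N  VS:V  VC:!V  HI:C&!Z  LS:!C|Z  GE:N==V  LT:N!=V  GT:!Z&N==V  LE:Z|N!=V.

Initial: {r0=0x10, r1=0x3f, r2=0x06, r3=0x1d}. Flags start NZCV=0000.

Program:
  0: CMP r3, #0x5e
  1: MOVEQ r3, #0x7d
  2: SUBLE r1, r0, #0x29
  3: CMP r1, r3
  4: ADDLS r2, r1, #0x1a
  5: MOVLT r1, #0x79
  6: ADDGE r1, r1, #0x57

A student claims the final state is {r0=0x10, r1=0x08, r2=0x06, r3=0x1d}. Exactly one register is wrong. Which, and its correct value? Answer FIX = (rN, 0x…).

[0] flags=1000 → (cmp)
[1] flags=1000 EQ?F → skip
[2] flags=1000 LE?T → r1=0xe7
[3] flags=1010 → (cmp)
[4] flags=1010 LS?F → skip
[5] flags=1010 LT?T → r1=0x79
[6] flags=1010 GE?F → skip

FIX = (r1, 0x79)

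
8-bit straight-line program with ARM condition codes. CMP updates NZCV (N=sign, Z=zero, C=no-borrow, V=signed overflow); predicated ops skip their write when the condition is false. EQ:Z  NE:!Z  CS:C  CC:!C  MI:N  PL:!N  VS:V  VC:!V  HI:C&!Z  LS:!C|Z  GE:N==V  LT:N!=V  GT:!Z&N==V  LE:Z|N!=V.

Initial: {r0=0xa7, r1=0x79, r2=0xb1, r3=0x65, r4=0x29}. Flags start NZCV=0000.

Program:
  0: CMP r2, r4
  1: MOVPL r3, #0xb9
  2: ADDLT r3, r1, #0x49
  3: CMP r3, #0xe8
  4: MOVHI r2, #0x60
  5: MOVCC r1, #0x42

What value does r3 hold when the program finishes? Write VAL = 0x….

[0] flags=1010 → (cmp)
[1] flags=1010 PL?F → skip
[2] flags=1010 LT?T → r3=0xc2
[3] flags=1000 → (cmp)
[4] flags=1000 HI?F → skip
[5] flags=1000 CC?T → r1=0x42

VAL = 0xc2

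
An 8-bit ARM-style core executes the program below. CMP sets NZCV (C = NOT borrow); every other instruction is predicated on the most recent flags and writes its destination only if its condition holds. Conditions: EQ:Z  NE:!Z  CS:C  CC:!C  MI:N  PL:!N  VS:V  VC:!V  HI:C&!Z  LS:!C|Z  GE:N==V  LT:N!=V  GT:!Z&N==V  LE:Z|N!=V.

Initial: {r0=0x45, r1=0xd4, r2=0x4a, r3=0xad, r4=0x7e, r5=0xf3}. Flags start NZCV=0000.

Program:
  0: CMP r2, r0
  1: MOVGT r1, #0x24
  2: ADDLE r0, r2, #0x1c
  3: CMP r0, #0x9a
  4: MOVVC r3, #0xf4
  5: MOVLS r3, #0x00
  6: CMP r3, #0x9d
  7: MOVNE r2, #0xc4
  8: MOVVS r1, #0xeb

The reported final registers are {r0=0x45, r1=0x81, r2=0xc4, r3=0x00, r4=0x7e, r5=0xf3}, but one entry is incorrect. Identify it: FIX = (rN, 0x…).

FIX = (r1, 0x24)

0: ✓ CMP  NZCV=0010
1: ✓ MOVGT  r1←0x24
2: · ADDLE
3: ✓ CMP  NZCV=1001
4: · MOVVC
5: ✓ MOVLS  r3←0x00
6: ✓ CMP  NZCV=0000
7: ✓ MOVNE  r2←0xc4
8: · MOVVS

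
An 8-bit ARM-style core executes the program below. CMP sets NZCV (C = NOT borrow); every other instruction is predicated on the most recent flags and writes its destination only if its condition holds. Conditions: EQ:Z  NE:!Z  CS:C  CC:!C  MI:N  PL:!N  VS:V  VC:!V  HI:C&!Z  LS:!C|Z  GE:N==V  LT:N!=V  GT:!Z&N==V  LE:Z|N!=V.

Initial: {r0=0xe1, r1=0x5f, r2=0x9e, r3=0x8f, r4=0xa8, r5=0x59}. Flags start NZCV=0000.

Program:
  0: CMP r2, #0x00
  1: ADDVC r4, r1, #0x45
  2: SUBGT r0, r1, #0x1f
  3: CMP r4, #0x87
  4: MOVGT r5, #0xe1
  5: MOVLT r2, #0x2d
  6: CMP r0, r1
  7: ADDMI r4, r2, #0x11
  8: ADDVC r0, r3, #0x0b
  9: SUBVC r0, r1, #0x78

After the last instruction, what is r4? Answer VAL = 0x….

VAL = 0xaf

0: ✓ CMP  NZCV=1010
1: ✓ ADDVC  r4←0xa4
2: · SUBGT
3: ✓ CMP  NZCV=0010
4: ✓ MOVGT  r5←0xe1
5: · MOVLT
6: ✓ CMP  NZCV=1010
7: ✓ ADDMI  r4←0xaf
8: ✓ ADDVC  r0←0x9a
9: ✓ SUBVC  r0←0xe7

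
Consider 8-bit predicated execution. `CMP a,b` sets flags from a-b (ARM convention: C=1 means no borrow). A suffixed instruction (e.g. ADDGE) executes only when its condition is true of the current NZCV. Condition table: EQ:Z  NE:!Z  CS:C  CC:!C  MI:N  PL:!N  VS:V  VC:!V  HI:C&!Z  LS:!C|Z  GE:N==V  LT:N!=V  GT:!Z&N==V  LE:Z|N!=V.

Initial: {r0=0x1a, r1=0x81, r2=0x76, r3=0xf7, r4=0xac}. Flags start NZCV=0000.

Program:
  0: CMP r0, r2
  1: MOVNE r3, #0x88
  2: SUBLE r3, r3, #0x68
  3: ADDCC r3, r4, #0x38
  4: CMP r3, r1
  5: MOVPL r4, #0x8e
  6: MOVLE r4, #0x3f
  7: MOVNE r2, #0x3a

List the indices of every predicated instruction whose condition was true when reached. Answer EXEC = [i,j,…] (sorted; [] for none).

0: ✓ CMP  NZCV=1000
1: ✓ MOVNE  r3←0x88
2: ✓ SUBLE  r3←0x20
3: ✓ ADDCC  r3←0xe4
4: ✓ CMP  NZCV=0010
5: ✓ MOVPL  r4←0x8e
6: · MOVLE
7: ✓ MOVNE  r2←0x3a

EXEC = [1,2,3,5,7]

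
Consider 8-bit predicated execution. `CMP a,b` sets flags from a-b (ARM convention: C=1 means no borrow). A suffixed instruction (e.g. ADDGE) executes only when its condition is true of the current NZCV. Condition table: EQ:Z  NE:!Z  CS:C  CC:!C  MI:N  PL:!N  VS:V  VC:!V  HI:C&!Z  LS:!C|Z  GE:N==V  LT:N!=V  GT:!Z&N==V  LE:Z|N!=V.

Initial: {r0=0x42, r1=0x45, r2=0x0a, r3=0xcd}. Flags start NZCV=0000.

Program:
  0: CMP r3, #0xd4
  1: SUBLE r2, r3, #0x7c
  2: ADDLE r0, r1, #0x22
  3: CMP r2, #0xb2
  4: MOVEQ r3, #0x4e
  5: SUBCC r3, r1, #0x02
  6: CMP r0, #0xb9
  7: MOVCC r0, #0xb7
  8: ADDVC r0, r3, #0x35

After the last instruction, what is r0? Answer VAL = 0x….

VAL = 0xb7

[0] flags=1000 → (cmp)
[1] flags=1000 LE?T → r2=0x51
[2] flags=1000 LE?T → r0=0x67
[3] flags=1001 → (cmp)
[4] flags=1001 EQ?F → skip
[5] flags=1001 CC?T → r3=0x43
[6] flags=1001 → (cmp)
[7] flags=1001 CC?T → r0=0xb7
[8] flags=1001 VC?F → skip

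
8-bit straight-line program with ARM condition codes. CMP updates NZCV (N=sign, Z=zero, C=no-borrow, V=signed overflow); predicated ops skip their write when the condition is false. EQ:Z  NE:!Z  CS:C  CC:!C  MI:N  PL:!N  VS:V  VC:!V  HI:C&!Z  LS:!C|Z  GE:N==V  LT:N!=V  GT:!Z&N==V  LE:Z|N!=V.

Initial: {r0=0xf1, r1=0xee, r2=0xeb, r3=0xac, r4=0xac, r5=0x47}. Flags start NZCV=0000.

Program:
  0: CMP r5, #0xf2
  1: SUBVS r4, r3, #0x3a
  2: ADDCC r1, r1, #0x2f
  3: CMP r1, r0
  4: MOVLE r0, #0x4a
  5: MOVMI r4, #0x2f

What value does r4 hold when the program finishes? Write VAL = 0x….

VAL = 0xac

0: ✓ CMP  NZCV=0000
1: · SUBVS
2: ✓ ADDCC  r1←0x1d
3: ✓ CMP  NZCV=0000
4: · MOVLE
5: · MOVMI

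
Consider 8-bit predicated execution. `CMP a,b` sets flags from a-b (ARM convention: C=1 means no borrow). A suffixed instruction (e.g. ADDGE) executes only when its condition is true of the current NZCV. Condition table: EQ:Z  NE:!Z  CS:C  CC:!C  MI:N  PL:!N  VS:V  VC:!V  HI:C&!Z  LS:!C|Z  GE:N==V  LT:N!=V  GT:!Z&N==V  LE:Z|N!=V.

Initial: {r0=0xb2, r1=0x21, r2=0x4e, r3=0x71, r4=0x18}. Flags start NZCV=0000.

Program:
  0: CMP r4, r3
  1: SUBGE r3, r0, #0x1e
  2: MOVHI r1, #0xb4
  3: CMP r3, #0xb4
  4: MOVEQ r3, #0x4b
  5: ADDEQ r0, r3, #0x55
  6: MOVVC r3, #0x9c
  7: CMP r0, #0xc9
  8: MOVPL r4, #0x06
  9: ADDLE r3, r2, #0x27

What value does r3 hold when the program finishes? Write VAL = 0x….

VAL = 0x75

0: ✓ CMP  NZCV=1000
1: · SUBGE
2: · MOVHI
3: ✓ CMP  NZCV=1001
4: · MOVEQ
5: · ADDEQ
6: · MOVVC
7: ✓ CMP  NZCV=1000
8: · MOVPL
9: ✓ ADDLE  r3←0x75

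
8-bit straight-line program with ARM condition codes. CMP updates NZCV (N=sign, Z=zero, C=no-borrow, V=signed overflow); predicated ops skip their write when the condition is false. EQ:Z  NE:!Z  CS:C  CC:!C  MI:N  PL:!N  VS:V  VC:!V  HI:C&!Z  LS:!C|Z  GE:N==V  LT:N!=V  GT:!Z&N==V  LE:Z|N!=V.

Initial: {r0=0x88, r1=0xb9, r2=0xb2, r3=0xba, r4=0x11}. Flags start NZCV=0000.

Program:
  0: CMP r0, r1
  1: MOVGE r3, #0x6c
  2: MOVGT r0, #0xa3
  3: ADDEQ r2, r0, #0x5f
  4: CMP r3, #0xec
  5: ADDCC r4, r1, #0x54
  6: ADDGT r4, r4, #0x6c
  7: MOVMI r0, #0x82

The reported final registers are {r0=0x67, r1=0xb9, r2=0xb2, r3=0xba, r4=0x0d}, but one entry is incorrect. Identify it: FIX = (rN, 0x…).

FIX = (r0, 0x82)

[0] flags=1000 → (cmp)
[1] flags=1000 GE?F → skip
[2] flags=1000 GT?F → skip
[3] flags=1000 EQ?F → skip
[4] flags=1000 → (cmp)
[5] flags=1000 CC?T → r4=0x0d
[6] flags=1000 GT?F → skip
[7] flags=1000 MI?T → r0=0x82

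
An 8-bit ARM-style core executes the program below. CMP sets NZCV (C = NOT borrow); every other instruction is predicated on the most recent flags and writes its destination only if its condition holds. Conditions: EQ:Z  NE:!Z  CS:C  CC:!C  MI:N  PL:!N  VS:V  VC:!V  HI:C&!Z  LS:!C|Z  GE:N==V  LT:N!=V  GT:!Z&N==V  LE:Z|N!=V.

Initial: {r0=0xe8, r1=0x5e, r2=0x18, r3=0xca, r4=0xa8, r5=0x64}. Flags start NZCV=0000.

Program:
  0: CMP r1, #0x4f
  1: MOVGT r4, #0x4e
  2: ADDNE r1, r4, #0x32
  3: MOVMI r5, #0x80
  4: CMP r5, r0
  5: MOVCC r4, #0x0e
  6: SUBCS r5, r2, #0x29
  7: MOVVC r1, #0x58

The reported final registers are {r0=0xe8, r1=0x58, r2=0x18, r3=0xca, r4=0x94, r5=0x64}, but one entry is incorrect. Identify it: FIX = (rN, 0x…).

FIX = (r4, 0x0e)

[0] flags=0010 → (cmp)
[1] flags=0010 GT?T → r4=0x4e
[2] flags=0010 NE?T → r1=0x80
[3] flags=0010 MI?F → skip
[4] flags=0000 → (cmp)
[5] flags=0000 CC?T → r4=0x0e
[6] flags=0000 CS?F → skip
[7] flags=0000 VC?T → r1=0x58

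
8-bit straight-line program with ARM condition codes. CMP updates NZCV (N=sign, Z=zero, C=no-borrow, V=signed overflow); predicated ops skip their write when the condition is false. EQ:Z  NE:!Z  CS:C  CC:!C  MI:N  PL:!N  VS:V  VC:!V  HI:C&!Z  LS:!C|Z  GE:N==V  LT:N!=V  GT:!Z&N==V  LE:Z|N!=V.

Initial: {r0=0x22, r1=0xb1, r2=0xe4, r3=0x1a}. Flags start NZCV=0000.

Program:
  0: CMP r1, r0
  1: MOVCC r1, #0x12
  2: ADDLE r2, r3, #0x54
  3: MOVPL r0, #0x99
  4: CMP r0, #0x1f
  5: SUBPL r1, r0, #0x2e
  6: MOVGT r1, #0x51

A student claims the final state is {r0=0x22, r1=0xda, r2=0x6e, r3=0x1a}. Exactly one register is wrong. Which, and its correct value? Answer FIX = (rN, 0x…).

FIX = (r1, 0x51)

0: ✓ CMP  NZCV=1010
1: · MOVCC
2: ✓ ADDLE  r2←0x6e
3: · MOVPL
4: ✓ CMP  NZCV=0010
5: ✓ SUBPL  r1←0xf4
6: ✓ MOVGT  r1←0x51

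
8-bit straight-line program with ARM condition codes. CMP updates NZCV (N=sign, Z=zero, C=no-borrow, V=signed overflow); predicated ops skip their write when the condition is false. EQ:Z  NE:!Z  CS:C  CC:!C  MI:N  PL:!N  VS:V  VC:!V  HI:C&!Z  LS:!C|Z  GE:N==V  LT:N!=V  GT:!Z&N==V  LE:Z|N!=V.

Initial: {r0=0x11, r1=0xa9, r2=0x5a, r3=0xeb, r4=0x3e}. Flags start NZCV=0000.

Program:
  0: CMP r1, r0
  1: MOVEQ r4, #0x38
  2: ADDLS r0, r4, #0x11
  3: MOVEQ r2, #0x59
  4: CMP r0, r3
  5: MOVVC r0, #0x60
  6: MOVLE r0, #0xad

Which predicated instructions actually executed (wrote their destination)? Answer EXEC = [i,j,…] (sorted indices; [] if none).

EXEC = [5]

0: ✓ CMP  NZCV=1010
1: · MOVEQ
2: · ADDLS
3: · MOVEQ
4: ✓ CMP  NZCV=0000
5: ✓ MOVVC  r0←0x60
6: · MOVLE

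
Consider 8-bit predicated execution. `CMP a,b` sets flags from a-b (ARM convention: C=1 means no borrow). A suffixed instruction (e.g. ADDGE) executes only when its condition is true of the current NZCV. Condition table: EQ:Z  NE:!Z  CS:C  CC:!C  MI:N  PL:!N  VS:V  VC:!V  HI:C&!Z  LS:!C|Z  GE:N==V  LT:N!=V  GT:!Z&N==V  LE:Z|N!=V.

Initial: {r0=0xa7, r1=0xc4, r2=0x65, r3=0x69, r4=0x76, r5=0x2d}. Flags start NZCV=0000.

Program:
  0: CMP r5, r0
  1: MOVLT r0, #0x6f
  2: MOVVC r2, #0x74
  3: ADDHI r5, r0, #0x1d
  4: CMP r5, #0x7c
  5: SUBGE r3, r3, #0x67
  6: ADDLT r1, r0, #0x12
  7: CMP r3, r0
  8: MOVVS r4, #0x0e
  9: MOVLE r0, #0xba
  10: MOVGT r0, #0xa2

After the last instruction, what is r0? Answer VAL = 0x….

0: ✓ CMP  NZCV=1001
1: · MOVLT
2: · MOVVC
3: · ADDHI
4: ✓ CMP  NZCV=1000
5: · SUBGE
6: ✓ ADDLT  r1←0xb9
7: ✓ CMP  NZCV=1001
8: ✓ MOVVS  r4←0x0e
9: · MOVLE
10: ✓ MOVGT  r0←0xa2

VAL = 0xa2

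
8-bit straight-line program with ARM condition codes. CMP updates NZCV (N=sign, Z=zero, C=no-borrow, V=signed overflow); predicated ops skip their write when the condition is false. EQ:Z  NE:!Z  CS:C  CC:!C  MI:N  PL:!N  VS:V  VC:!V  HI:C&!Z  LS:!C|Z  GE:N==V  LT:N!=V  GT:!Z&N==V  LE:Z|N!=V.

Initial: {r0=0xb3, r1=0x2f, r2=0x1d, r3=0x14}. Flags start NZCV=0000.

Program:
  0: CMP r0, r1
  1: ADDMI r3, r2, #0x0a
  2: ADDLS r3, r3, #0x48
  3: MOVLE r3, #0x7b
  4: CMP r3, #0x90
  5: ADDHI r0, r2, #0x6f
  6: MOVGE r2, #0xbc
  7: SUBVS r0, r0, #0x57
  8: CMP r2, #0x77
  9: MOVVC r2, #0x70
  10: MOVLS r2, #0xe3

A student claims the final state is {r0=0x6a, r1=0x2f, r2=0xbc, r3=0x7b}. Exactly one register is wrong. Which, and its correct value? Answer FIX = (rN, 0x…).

[0] flags=1010 → (cmp)
[1] flags=1010 MI?T → r3=0x27
[2] flags=1010 LS?F → skip
[3] flags=1010 LE?T → r3=0x7b
[4] flags=1001 → (cmp)
[5] flags=1001 HI?F → skip
[6] flags=1001 GE?T → r2=0xbc
[7] flags=1001 VS?T → r0=0x5c
[8] flags=0011 → (cmp)
[9] flags=0011 VC?F → skip
[10] flags=0011 LS?F → skip

FIX = (r0, 0x5c)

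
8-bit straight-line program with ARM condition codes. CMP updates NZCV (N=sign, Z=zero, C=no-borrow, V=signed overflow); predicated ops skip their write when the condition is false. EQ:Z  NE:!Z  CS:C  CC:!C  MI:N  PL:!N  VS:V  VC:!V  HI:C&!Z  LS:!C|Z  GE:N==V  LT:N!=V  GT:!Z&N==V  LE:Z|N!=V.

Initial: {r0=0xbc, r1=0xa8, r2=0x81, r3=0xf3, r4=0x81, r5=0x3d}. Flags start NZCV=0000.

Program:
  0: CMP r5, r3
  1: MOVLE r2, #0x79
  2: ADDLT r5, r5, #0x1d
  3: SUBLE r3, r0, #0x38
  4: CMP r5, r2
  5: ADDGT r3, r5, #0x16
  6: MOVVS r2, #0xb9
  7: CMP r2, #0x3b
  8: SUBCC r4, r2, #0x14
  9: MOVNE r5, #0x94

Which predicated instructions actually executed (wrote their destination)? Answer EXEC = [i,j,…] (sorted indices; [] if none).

EXEC = [5,6,9]

0: ✓ CMP  NZCV=0000
1: · MOVLE
2: · ADDLT
3: · SUBLE
4: ✓ CMP  NZCV=1001
5: ✓ ADDGT  r3←0x53
6: ✓ MOVVS  r2←0xb9
7: ✓ CMP  NZCV=0011
8: · SUBCC
9: ✓ MOVNE  r5←0x94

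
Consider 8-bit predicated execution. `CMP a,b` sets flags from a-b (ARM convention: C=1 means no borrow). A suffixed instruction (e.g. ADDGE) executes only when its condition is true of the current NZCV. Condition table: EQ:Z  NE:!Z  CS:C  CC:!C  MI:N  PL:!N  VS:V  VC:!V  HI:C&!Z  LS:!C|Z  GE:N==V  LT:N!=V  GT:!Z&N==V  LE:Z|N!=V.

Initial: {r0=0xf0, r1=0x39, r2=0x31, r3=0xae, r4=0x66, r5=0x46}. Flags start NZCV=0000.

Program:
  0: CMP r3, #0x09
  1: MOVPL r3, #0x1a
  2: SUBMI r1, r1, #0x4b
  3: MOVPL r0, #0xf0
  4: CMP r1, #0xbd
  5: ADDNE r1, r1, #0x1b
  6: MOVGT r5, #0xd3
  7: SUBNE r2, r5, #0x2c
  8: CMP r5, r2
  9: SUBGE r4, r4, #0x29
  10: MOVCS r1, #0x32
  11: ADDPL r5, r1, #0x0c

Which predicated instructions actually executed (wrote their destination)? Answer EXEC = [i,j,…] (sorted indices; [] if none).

EXEC = [2,5,6,7,9,10,11]

[0] flags=1010 → (cmp)
[1] flags=1010 PL?F → skip
[2] flags=1010 MI?T → r1=0xee
[3] flags=1010 PL?F → skip
[4] flags=0010 → (cmp)
[5] flags=0010 NE?T → r1=0x09
[6] flags=0010 GT?T → r5=0xd3
[7] flags=0010 NE?T → r2=0xa7
[8] flags=0010 → (cmp)
[9] flags=0010 GE?T → r4=0x3d
[10] flags=0010 CS?T → r1=0x32
[11] flags=0010 PL?T → r5=0x3e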